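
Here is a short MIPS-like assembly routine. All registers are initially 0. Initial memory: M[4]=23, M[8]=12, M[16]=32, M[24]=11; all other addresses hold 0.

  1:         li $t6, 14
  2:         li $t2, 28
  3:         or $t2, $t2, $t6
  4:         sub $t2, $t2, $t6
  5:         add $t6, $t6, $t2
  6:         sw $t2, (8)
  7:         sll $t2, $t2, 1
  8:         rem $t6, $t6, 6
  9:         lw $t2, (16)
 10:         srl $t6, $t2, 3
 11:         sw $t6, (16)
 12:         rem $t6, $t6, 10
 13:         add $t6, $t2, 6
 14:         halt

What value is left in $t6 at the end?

$t6=14
$t2=28
$t2=28|14=30
$t2=30-14=16
$t6=14+16=30
sw $t2, (8) → M[8]=16
$t2=16<<1=32
$t6=30%6=0
$t2=M[16]=32
$t6=32>>3=4
sw $t6, (16) → M[16]=4
$t6=4%10=4
$t6=32+6=38
halt.

38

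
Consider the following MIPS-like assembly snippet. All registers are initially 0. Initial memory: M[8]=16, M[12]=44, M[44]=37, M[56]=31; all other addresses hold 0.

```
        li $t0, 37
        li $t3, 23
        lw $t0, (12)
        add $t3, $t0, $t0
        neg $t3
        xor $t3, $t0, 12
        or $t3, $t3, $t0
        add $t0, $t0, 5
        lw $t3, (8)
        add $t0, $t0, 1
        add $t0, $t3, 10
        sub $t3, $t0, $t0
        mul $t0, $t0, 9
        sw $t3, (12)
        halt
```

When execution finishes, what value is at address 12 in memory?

0

$t0=37
$t3=23
$t0=M[12]=44
$t3=44+44=88
$t3=-(88)=-88
$t3=44^12=32
$t3=32|44=44
$t0=44+5=49
$t3=M[8]=16
$t0=49+1=50
$t0=16+10=26
$t3=26-26=0
$t0=26*9=234
sw $t3, (12) → M[12]=0
halt.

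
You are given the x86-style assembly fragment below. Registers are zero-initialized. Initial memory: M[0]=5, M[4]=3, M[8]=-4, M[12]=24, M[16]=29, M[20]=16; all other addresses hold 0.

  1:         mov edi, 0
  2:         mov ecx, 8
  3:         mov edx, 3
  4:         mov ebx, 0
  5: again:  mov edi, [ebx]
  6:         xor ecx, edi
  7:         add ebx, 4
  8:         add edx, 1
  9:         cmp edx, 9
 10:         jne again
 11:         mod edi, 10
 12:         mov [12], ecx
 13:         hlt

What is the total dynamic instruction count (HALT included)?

edi=0
ecx=8
edx=3
ebx=0
edi=M[0]=5
ecx=8^5=13
ebx=0+4=4
edx=3+1=4
cmp edx, 9  (cmp 4,9)
jne again: taken
edi=M[4]=3
ecx=13^3=14
ebx=4+4=8
edx=4+1=5
cmp edx, 9  (cmp 5,9)
jne again: taken
edi=M[8]=-4
ecx=14^(-4)=-14
ebx=8+4=12
edx=5+1=6
cmp edx, 9  (cmp 6,9)
jne again: taken
edi=M[12]=24
ecx=(-14)^24=-22
ebx=12+4=16
edx=6+1=7
cmp edx, 9  (cmp 7,9)
jne again: taken
edi=M[16]=29
ecx=(-22)^29=-9
ebx=16+4=20
edx=7+1=8
cmp edx, 9  (cmp 8,9)
jne again: taken
edi=M[20]=16
ecx=(-9)^16=-25
ebx=20+4=24
edx=8+1=9
cmp edx, 9  (cmp 9,9)
jne again: not taken
edi=16%10=6
mov [12], ecx → M[12]=-25
halt.
Total executed instructions: 43.

43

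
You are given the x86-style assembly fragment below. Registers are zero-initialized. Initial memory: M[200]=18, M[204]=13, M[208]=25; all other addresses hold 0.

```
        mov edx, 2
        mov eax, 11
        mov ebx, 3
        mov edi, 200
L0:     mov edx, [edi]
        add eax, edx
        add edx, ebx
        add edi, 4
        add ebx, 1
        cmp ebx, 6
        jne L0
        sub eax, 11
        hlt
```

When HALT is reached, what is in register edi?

edx=2
eax=11
ebx=3
edi=200
edx=M[200]=18
eax=11+18=29
edx=18+3=21
edi=200+4=204
ebx=3+1=4
cmp ebx, 6  (cmp 4,6)
jne L0: taken
edx=M[204]=13
eax=29+13=42
edx=13+4=17
edi=204+4=208
ebx=4+1=5
cmp ebx, 6  (cmp 5,6)
jne L0: taken
edx=M[208]=25
eax=42+25=67
edx=25+5=30
edi=208+4=212
ebx=5+1=6
cmp ebx, 6  (cmp 6,6)
jne L0: not taken
eax=67-11=56
halt.

212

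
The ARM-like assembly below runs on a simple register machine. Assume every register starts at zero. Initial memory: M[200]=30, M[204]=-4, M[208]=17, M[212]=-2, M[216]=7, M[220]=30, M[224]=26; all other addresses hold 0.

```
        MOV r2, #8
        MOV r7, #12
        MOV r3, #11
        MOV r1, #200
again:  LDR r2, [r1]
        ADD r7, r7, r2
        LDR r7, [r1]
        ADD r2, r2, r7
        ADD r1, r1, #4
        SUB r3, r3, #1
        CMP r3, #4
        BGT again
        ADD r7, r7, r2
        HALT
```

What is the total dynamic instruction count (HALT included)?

MOV r2, #8 → r2=8
MOV r7, #12 → r7=12
MOV r3, #11 → r3=11
MOV r1, #200 → r1=200
LDR r2, [r1] → r2=M[200]=30
ADD r7, r7, r2 → r7=12+30=42
LDR r7, [r1] → r7=M[200]=30
ADD r2, r2, r7 → r2=30+30=60
ADD r1, r1, #4 → r1=200+4=204
SUB r3, r3, #1 → r3=11-1=10
CMP r3, #4  (cmp 10,4)
BGT again: taken
LDR r2, [r1] → r2=M[204]=-4
ADD r7, r7, r2 → r7=30+(-4)=26
LDR r7, [r1] → r7=M[204]=-4
ADD r2, r2, r7 → r2=(-4)+(-4)=-8
ADD r1, r1, #4 → r1=204+4=208
SUB r3, r3, #1 → r3=10-1=9
CMP r3, #4  (cmp 9,4)
BGT again: taken
LDR r2, [r1] → r2=M[208]=17
ADD r7, r7, r2 → r7=(-4)+17=13
LDR r7, [r1] → r7=M[208]=17
ADD r2, r2, r7 → r2=17+17=34
ADD r1, r1, #4 → r1=208+4=212
SUB r3, r3, #1 → r3=9-1=8
CMP r3, #4  (cmp 8,4)
BGT again: taken
LDR r2, [r1] → r2=M[212]=-2
ADD r7, r7, r2 → r7=17+(-2)=15
LDR r7, [r1] → r7=M[212]=-2
ADD r2, r2, r7 → r2=(-2)+(-2)=-4
ADD r1, r1, #4 → r1=212+4=216
SUB r3, r3, #1 → r3=8-1=7
CMP r3, #4  (cmp 7,4)
BGT again: taken
LDR r2, [r1] → r2=M[216]=7
ADD r7, r7, r2 → r7=(-2)+7=5
LDR r7, [r1] → r7=M[216]=7
ADD r2, r2, r7 → r2=7+7=14
ADD r1, r1, #4 → r1=216+4=220
SUB r3, r3, #1 → r3=7-1=6
CMP r3, #4  (cmp 6,4)
BGT again: taken
LDR r2, [r1] → r2=M[220]=30
ADD r7, r7, r2 → r7=7+30=37
LDR r7, [r1] → r7=M[220]=30
ADD r2, r2, r7 → r2=30+30=60
ADD r1, r1, #4 → r1=220+4=224
SUB r3, r3, #1 → r3=6-1=5
CMP r3, #4  (cmp 5,4)
BGT again: taken
LDR r2, [r1] → r2=M[224]=26
ADD r7, r7, r2 → r7=30+26=56
LDR r7, [r1] → r7=M[224]=26
ADD r2, r2, r7 → r2=26+26=52
ADD r1, r1, #4 → r1=224+4=228
SUB r3, r3, #1 → r3=5-1=4
CMP r3, #4  (cmp 4,4)
BGT again: not taken
ADD r7, r7, r2 → r7=26+52=78
halt.
Total executed instructions: 62.

62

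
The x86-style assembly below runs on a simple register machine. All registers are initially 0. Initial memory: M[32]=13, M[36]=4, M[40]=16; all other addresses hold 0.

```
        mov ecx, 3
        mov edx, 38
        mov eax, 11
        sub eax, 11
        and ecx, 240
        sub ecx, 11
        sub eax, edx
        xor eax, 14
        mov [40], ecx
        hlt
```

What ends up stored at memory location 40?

-11

after mov ecx, 3: ecx=3
after mov edx, 38: edx=38
after mov eax, 11: eax=11
after sub eax, 11: eax=11-11=0
after and ecx, 240: ecx=3&240=0
after sub ecx, 11: ecx=0-11=-11
after sub eax, edx: eax=0-38=-38
after xor eax, 14: eax=(-38)^14=-44
mov [40], ecx → M[40]=-11
halt.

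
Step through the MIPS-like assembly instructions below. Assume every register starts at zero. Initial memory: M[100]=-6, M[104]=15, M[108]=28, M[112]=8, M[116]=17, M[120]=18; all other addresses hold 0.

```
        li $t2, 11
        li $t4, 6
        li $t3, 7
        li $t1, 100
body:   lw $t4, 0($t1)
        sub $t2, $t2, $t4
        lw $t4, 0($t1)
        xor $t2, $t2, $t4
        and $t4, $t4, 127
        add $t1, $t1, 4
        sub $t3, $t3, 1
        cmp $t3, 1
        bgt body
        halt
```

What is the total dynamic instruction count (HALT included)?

59

after li $t2, 11: $t2=11
after li $t4, 6: $t4=6
after li $t3, 7: $t3=7
after li $t1, 100: $t1=100
after lw $t4, 0($t1): $t4=M[100]=-6
after sub $t2, $t2, $t4: $t2=11-(-6)=17
after lw $t4, 0($t1): $t4=M[100]=-6
after xor $t2, $t2, $t4: $t2=17^(-6)=-21
after and $t4, $t4, 127: $t4=(-6)&127=122
after add $t1, $t1, 4: $t1=100+4=104
after sub $t3, $t3, 1: $t3=7-1=6
cmp $t3, 1  (cmp 6,1)
bgt body: taken
after lw $t4, 0($t1): $t4=M[104]=15
after sub $t2, $t2, $t4: $t2=(-21)-15=-36
after lw $t4, 0($t1): $t4=M[104]=15
after xor $t2, $t2, $t4: $t2=(-36)^15=-45
after and $t4, $t4, 127: $t4=15&127=15
after add $t1, $t1, 4: $t1=104+4=108
after sub $t3, $t3, 1: $t3=6-1=5
cmp $t3, 1  (cmp 5,1)
bgt body: taken
after lw $t4, 0($t1): $t4=M[108]=28
after sub $t2, $t2, $t4: $t2=(-45)-28=-73
after lw $t4, 0($t1): $t4=M[108]=28
after xor $t2, $t2, $t4: $t2=(-73)^28=-85
after and $t4, $t4, 127: $t4=28&127=28
after add $t1, $t1, 4: $t1=108+4=112
after sub $t3, $t3, 1: $t3=5-1=4
cmp $t3, 1  (cmp 4,1)
bgt body: taken
after lw $t4, 0($t1): $t4=M[112]=8
after sub $t2, $t2, $t4: $t2=(-85)-8=-93
after lw $t4, 0($t1): $t4=M[112]=8
after xor $t2, $t2, $t4: $t2=(-93)^8=-85
after and $t4, $t4, 127: $t4=8&127=8
after add $t1, $t1, 4: $t1=112+4=116
after sub $t3, $t3, 1: $t3=4-1=3
cmp $t3, 1  (cmp 3,1)
bgt body: taken
after lw $t4, 0($t1): $t4=M[116]=17
after sub $t2, $t2, $t4: $t2=(-85)-17=-102
after lw $t4, 0($t1): $t4=M[116]=17
after xor $t2, $t2, $t4: $t2=(-102)^17=-117
after and $t4, $t4, 127: $t4=17&127=17
after add $t1, $t1, 4: $t1=116+4=120
after sub $t3, $t3, 1: $t3=3-1=2
cmp $t3, 1  (cmp 2,1)
bgt body: taken
after lw $t4, 0($t1): $t4=M[120]=18
after sub $t2, $t2, $t4: $t2=(-117)-18=-135
after lw $t4, 0($t1): $t4=M[120]=18
after xor $t2, $t2, $t4: $t2=(-135)^18=-149
after and $t4, $t4, 127: $t4=18&127=18
after add $t1, $t1, 4: $t1=120+4=124
after sub $t3, $t3, 1: $t3=2-1=1
cmp $t3, 1  (cmp 1,1)
bgt body: not taken
halt.
Total executed instructions: 59.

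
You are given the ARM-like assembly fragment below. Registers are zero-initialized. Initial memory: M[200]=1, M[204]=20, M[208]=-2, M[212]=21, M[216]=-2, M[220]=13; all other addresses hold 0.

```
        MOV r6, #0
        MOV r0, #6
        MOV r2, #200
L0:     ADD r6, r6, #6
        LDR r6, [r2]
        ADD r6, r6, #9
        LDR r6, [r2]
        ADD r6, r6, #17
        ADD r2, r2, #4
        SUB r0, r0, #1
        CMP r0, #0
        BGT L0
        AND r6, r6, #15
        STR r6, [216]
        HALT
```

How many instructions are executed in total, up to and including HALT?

r6=0
r0=6
r2=200
r6=0+6=6
r6=M[200]=1
r6=1+9=10
r6=M[200]=1
r6=1+17=18
r2=200+4=204
r0=6-1=5
CMP r0, #0  (cmp 5,0)
BGT L0: taken
r6=18+6=24
r6=M[204]=20
r6=20+9=29
r6=M[204]=20
r6=20+17=37
r2=204+4=208
r0=5-1=4
CMP r0, #0  (cmp 4,0)
BGT L0: taken
r6=37+6=43
r6=M[208]=-2
r6=(-2)+9=7
r6=M[208]=-2
r6=(-2)+17=15
r2=208+4=212
r0=4-1=3
CMP r0, #0  (cmp 3,0)
BGT L0: taken
r6=15+6=21
r6=M[212]=21
r6=21+9=30
r6=M[212]=21
r6=21+17=38
r2=212+4=216
r0=3-1=2
CMP r0, #0  (cmp 2,0)
BGT L0: taken
r6=38+6=44
r6=M[216]=-2
r6=(-2)+9=7
r6=M[216]=-2
r6=(-2)+17=15
r2=216+4=220
r0=2-1=1
CMP r0, #0  (cmp 1,0)
BGT L0: taken
r6=15+6=21
r6=M[220]=13
r6=13+9=22
r6=M[220]=13
r6=13+17=30
r2=220+4=224
r0=1-1=0
CMP r0, #0  (cmp 0,0)
BGT L0: not taken
r6=30&15=14
STR r6, [216] → M[216]=14
halt.
Total executed instructions: 60.

60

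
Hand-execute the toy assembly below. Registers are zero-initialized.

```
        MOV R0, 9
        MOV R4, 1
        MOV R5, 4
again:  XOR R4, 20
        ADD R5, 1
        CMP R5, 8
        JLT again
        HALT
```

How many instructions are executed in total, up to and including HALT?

20

MOV R0, 9 → R0=9
MOV R4, 1 → R4=1
MOV R5, 4 → R5=4
XOR R4, 20 → R4=1^20=21
ADD R5, 1 → R5=4+1=5
CMP R5, 8  (cmp 5,8)
JLT again: taken
XOR R4, 20 → R4=21^20=1
ADD R5, 1 → R5=5+1=6
CMP R5, 8  (cmp 6,8)
JLT again: taken
XOR R4, 20 → R4=1^20=21
ADD R5, 1 → R5=6+1=7
CMP R5, 8  (cmp 7,8)
JLT again: taken
XOR R4, 20 → R4=21^20=1
ADD R5, 1 → R5=7+1=8
CMP R5, 8  (cmp 8,8)
JLT again: not taken
halt.
Total executed instructions: 20.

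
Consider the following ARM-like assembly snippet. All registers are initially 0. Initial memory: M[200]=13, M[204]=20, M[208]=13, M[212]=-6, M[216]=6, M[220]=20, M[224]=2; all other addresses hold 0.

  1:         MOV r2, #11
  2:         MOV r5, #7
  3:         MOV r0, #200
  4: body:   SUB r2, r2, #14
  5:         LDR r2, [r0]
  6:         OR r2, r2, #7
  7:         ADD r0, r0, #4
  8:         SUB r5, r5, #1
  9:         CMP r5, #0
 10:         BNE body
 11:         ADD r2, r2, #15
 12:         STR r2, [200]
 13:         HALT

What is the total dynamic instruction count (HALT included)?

55

r2=11
r5=7
r0=200
r2=11-14=-3
r2=M[200]=13
r2=13|7=15
r0=200+4=204
r5=7-1=6
CMP r5, #0  (cmp 6,0)
BNE body: taken
r2=15-14=1
r2=M[204]=20
r2=20|7=23
r0=204+4=208
r5=6-1=5
CMP r5, #0  (cmp 5,0)
BNE body: taken
r2=23-14=9
r2=M[208]=13
r2=13|7=15
r0=208+4=212
r5=5-1=4
CMP r5, #0  (cmp 4,0)
BNE body: taken
r2=15-14=1
r2=M[212]=-6
r2=(-6)|7=-1
r0=212+4=216
r5=4-1=3
CMP r5, #0  (cmp 3,0)
BNE body: taken
r2=(-1)-14=-15
r2=M[216]=6
r2=6|7=7
r0=216+4=220
r5=3-1=2
CMP r5, #0  (cmp 2,0)
BNE body: taken
r2=7-14=-7
r2=M[220]=20
r2=20|7=23
r0=220+4=224
r5=2-1=1
CMP r5, #0  (cmp 1,0)
BNE body: taken
r2=23-14=9
r2=M[224]=2
r2=2|7=7
r0=224+4=228
r5=1-1=0
CMP r5, #0  (cmp 0,0)
BNE body: not taken
r2=7+15=22
STR r2, [200] → M[200]=22
halt.
Total executed instructions: 55.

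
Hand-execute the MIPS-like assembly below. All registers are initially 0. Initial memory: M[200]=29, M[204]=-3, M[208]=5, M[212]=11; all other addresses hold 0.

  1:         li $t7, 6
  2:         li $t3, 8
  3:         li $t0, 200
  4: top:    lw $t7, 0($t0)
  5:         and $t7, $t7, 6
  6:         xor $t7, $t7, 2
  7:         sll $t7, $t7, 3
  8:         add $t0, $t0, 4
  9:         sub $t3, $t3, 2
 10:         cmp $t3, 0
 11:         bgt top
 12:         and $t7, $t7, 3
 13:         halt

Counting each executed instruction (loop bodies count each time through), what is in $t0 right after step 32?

216

li $t7, 6 → $t7=6
li $t3, 8 → $t3=8
li $t0, 200 → $t0=200
lw $t7, 0($t0) → $t7=M[200]=29
and $t7, $t7, 6 → $t7=29&6=4
xor $t7, $t7, 2 → $t7=4^2=6
sll $t7, $t7, 3 → $t7=6<<3=48
add $t0, $t0, 4 → $t0=200+4=204
sub $t3, $t3, 2 → $t3=8-2=6
cmp $t3, 0  (cmp 6,0)
bgt top: taken
lw $t7, 0($t0) → $t7=M[204]=-3
and $t7, $t7, 6 → $t7=(-3)&6=4
xor $t7, $t7, 2 → $t7=4^2=6
sll $t7, $t7, 3 → $t7=6<<3=48
add $t0, $t0, 4 → $t0=204+4=208
sub $t3, $t3, 2 → $t3=6-2=4
cmp $t3, 0  (cmp 4,0)
bgt top: taken
lw $t7, 0($t0) → $t7=M[208]=5
and $t7, $t7, 6 → $t7=5&6=4
xor $t7, $t7, 2 → $t7=4^2=6
sll $t7, $t7, 3 → $t7=6<<3=48
add $t0, $t0, 4 → $t0=208+4=212
sub $t3, $t3, 2 → $t3=4-2=2
cmp $t3, 0  (cmp 2,0)
bgt top: taken
lw $t7, 0($t0) → $t7=M[212]=11
and $t7, $t7, 6 → $t7=11&6=2
xor $t7, $t7, 2 → $t7=2^2=0
sll $t7, $t7, 3 → $t7=0<<3=0
add $t0, $t0, 4 → $t0=212+4=216
After step 32: $t0 = 216.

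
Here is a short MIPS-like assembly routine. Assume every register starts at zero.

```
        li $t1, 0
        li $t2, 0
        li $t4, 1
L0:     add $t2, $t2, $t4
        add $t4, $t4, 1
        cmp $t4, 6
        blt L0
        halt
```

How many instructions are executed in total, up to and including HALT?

after li $t1, 0: $t1=0
after li $t2, 0: $t2=0
after li $t4, 1: $t4=1
after add $t2, $t2, $t4: $t2=0+1=1
after add $t4, $t4, 1: $t4=1+1=2
cmp $t4, 6  (cmp 2,6)
blt L0: taken
after add $t2, $t2, $t4: $t2=1+2=3
after add $t4, $t4, 1: $t4=2+1=3
cmp $t4, 6  (cmp 3,6)
blt L0: taken
after add $t2, $t2, $t4: $t2=3+3=6
after add $t4, $t4, 1: $t4=3+1=4
cmp $t4, 6  (cmp 4,6)
blt L0: taken
after add $t2, $t2, $t4: $t2=6+4=10
after add $t4, $t4, 1: $t4=4+1=5
cmp $t4, 6  (cmp 5,6)
blt L0: taken
after add $t2, $t2, $t4: $t2=10+5=15
after add $t4, $t4, 1: $t4=5+1=6
cmp $t4, 6  (cmp 6,6)
blt L0: not taken
halt.
Total executed instructions: 24.

24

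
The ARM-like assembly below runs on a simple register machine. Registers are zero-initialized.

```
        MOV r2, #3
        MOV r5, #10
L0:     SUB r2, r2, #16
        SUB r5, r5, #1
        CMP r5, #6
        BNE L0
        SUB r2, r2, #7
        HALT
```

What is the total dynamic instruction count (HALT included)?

20

MOV r2, #3 → r2=3
MOV r5, #10 → r5=10
SUB r2, r2, #16 → r2=3-16=-13
SUB r5, r5, #1 → r5=10-1=9
CMP r5, #6  (cmp 9,6)
BNE L0: taken
SUB r2, r2, #16 → r2=(-13)-16=-29
SUB r5, r5, #1 → r5=9-1=8
CMP r5, #6  (cmp 8,6)
BNE L0: taken
SUB r2, r2, #16 → r2=(-29)-16=-45
SUB r5, r5, #1 → r5=8-1=7
CMP r5, #6  (cmp 7,6)
BNE L0: taken
SUB r2, r2, #16 → r2=(-45)-16=-61
SUB r5, r5, #1 → r5=7-1=6
CMP r5, #6  (cmp 6,6)
BNE L0: not taken
SUB r2, r2, #7 → r2=(-61)-7=-68
halt.
Total executed instructions: 20.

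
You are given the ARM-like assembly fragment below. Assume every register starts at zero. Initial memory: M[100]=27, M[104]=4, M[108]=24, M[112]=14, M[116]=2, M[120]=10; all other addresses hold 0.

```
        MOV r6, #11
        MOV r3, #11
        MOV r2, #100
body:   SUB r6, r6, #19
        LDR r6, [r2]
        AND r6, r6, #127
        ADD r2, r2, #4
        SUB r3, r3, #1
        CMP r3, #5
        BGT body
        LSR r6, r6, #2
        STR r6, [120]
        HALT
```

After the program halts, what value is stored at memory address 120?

2

MOV r6, #11 → r6=11
MOV r3, #11 → r3=11
MOV r2, #100 → r2=100
SUB r6, r6, #19 → r6=11-19=-8
LDR r6, [r2] → r6=M[100]=27
AND r6, r6, #127 → r6=27&127=27
ADD r2, r2, #4 → r2=100+4=104
SUB r3, r3, #1 → r3=11-1=10
CMP r3, #5  (cmp 10,5)
BGT body: taken
SUB r6, r6, #19 → r6=27-19=8
LDR r6, [r2] → r6=M[104]=4
AND r6, r6, #127 → r6=4&127=4
ADD r2, r2, #4 → r2=104+4=108
SUB r3, r3, #1 → r3=10-1=9
CMP r3, #5  (cmp 9,5)
BGT body: taken
SUB r6, r6, #19 → r6=4-19=-15
LDR r6, [r2] → r6=M[108]=24
AND r6, r6, #127 → r6=24&127=24
ADD r2, r2, #4 → r2=108+4=112
SUB r3, r3, #1 → r3=9-1=8
CMP r3, #5  (cmp 8,5)
BGT body: taken
SUB r6, r6, #19 → r6=24-19=5
LDR r6, [r2] → r6=M[112]=14
AND r6, r6, #127 → r6=14&127=14
ADD r2, r2, #4 → r2=112+4=116
SUB r3, r3, #1 → r3=8-1=7
CMP r3, #5  (cmp 7,5)
BGT body: taken
SUB r6, r6, #19 → r6=14-19=-5
LDR r6, [r2] → r6=M[116]=2
AND r6, r6, #127 → r6=2&127=2
ADD r2, r2, #4 → r2=116+4=120
SUB r3, r3, #1 → r3=7-1=6
CMP r3, #5  (cmp 6,5)
BGT body: taken
SUB r6, r6, #19 → r6=2-19=-17
LDR r6, [r2] → r6=M[120]=10
AND r6, r6, #127 → r6=10&127=10
ADD r2, r2, #4 → r2=120+4=124
SUB r3, r3, #1 → r3=6-1=5
CMP r3, #5  (cmp 5,5)
BGT body: not taken
LSR r6, r6, #2 → r6=10>>2=2
STR r6, [120] → M[120]=2
halt.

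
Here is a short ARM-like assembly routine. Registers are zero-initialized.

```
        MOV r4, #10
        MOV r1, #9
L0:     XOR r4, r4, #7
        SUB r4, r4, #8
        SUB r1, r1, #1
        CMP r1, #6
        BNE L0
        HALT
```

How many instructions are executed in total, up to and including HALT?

18

after MOV r4, #10: r4=10
after MOV r1, #9: r1=9
after XOR r4, r4, #7: r4=10^7=13
after SUB r4, r4, #8: r4=13-8=5
after SUB r1, r1, #1: r1=9-1=8
CMP r1, #6  (cmp 8,6)
BNE L0: taken
after XOR r4, r4, #7: r4=5^7=2
after SUB r4, r4, #8: r4=2-8=-6
after SUB r1, r1, #1: r1=8-1=7
CMP r1, #6  (cmp 7,6)
BNE L0: taken
after XOR r4, r4, #7: r4=(-6)^7=-3
after SUB r4, r4, #8: r4=(-3)-8=-11
after SUB r1, r1, #1: r1=7-1=6
CMP r1, #6  (cmp 6,6)
BNE L0: not taken
halt.
Total executed instructions: 18.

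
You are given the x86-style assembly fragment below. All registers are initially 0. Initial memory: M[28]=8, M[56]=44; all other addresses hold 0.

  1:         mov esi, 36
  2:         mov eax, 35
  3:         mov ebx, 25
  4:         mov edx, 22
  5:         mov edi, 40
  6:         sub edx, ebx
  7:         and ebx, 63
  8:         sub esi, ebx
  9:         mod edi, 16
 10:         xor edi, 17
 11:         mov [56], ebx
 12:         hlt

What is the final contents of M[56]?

after mov esi, 36: esi=36
after mov eax, 35: eax=35
after mov ebx, 25: ebx=25
after mov edx, 22: edx=22
after mov edi, 40: edi=40
after sub edx, ebx: edx=22-25=-3
after and ebx, 63: ebx=25&63=25
after sub esi, ebx: esi=36-25=11
after mod edi, 16: edi=40%16=8
after xor edi, 17: edi=8^17=25
mov [56], ebx → M[56]=25
halt.

25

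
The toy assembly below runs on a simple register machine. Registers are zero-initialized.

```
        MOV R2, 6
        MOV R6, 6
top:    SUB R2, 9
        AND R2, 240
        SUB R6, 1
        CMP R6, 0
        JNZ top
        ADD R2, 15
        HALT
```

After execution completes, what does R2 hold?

R2=6
R6=6
R2=6-9=-3
R2=(-3)&240=240
R6=6-1=5
CMP R6, 0  (cmp 5,0)
JNZ top: taken
R2=240-9=231
R2=231&240=224
R6=5-1=4
CMP R6, 0  (cmp 4,0)
JNZ top: taken
R2=224-9=215
R2=215&240=208
R6=4-1=3
CMP R6, 0  (cmp 3,0)
JNZ top: taken
R2=208-9=199
R2=199&240=192
R6=3-1=2
CMP R6, 0  (cmp 2,0)
JNZ top: taken
R2=192-9=183
R2=183&240=176
R6=2-1=1
CMP R6, 0  (cmp 1,0)
JNZ top: taken
R2=176-9=167
R2=167&240=160
R6=1-1=0
CMP R6, 0  (cmp 0,0)
JNZ top: not taken
R2=160+15=175
halt.

175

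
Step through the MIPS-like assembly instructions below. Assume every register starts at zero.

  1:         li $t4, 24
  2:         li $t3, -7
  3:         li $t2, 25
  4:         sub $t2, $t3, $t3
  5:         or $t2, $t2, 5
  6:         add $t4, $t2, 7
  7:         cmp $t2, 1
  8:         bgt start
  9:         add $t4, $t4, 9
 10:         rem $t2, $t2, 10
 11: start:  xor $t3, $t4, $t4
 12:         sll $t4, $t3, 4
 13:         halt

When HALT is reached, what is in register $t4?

0

$t4=24
$t3=-7
$t2=25
$t2=(-7)-(-7)=0
$t2=0|5=5
$t4=5+7=12
cmp $t2, 1  (cmp 5,1)
bgt start: taken
$t3=12^12=0
$t4=0<<4=0
halt.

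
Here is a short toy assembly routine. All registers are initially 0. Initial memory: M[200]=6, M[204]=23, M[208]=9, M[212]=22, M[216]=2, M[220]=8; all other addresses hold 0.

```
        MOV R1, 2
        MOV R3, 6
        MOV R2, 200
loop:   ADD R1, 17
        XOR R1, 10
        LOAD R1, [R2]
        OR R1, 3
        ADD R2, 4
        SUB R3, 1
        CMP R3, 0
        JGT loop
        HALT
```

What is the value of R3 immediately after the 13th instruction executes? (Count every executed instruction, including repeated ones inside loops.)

5

MOV R1, 2 → R1=2
MOV R3, 6 → R3=6
MOV R2, 200 → R2=200
ADD R1, 17 → R1=2+17=19
XOR R1, 10 → R1=19^10=25
LOAD R1, [R2] → R1=M[200]=6
OR R1, 3 → R1=6|3=7
ADD R2, 4 → R2=200+4=204
SUB R3, 1 → R3=6-1=5
CMP R3, 0  (cmp 5,0)
JGT loop: taken
ADD R1, 17 → R1=7+17=24
XOR R1, 10 → R1=24^10=18
After step 13: R3 = 5.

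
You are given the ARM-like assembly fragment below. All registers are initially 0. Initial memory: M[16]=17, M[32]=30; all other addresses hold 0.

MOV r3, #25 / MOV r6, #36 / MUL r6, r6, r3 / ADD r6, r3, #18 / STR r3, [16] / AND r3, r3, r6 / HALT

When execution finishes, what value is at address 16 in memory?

25

MOV r3, #25 → r3=25
MOV r6, #36 → r6=36
MUL r6, r6, r3 → r6=36*25=900
ADD r6, r3, #18 → r6=25+18=43
STR r3, [16] → M[16]=25
AND r3, r3, r6 → r3=25&43=9
halt.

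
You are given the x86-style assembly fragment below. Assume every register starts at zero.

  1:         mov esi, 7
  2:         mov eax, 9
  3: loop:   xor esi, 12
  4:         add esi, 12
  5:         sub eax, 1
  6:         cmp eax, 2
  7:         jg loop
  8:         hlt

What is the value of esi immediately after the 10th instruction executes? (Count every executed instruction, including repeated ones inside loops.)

39

mov esi, 7 → esi=7
mov eax, 9 → eax=9
xor esi, 12 → esi=7^12=11
add esi, 12 → esi=11+12=23
sub eax, 1 → eax=9-1=8
cmp eax, 2  (cmp 8,2)
jg loop: taken
xor esi, 12 → esi=23^12=27
add esi, 12 → esi=27+12=39
sub eax, 1 → eax=8-1=7
After step 10: esi = 39.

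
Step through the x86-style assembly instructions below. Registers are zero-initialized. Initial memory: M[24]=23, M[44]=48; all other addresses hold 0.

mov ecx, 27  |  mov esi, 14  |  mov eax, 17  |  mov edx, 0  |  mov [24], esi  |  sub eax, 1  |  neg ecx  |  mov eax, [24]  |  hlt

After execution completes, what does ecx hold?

ecx=27
esi=14
eax=17
edx=0
mov [24], esi → M[24]=14
eax=17-1=16
ecx=-(27)=-27
eax=M[24]=14
halt.

-27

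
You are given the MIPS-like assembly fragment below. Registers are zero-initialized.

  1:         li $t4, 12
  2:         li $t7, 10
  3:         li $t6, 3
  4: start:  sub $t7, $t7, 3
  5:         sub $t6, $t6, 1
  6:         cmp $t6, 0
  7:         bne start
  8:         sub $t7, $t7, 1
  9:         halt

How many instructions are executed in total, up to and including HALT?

$t4=12
$t7=10
$t6=3
$t7=10-3=7
$t6=3-1=2
cmp $t6, 0  (cmp 2,0)
bne start: taken
$t7=7-3=4
$t6=2-1=1
cmp $t6, 0  (cmp 1,0)
bne start: taken
$t7=4-3=1
$t6=1-1=0
cmp $t6, 0  (cmp 0,0)
bne start: not taken
$t7=1-1=0
halt.
Total executed instructions: 17.

17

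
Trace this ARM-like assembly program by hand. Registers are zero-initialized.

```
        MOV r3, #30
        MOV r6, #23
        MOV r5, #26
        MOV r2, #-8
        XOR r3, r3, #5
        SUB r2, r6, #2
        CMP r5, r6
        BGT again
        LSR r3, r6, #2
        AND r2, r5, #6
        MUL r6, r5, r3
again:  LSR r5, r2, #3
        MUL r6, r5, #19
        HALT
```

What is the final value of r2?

21

after MOV r3, #30: r3=30
after MOV r6, #23: r6=23
after MOV r5, #26: r5=26
after MOV r2, #-8: r2=-8
after XOR r3, r3, #5: r3=30^5=27
after SUB r2, r6, #2: r2=23-2=21
CMP r5, r6  (cmp 26,23)
BGT again: taken
after LSR r5, r2, #3: r5=21>>3=2
after MUL r6, r5, #19: r6=2*19=38
halt.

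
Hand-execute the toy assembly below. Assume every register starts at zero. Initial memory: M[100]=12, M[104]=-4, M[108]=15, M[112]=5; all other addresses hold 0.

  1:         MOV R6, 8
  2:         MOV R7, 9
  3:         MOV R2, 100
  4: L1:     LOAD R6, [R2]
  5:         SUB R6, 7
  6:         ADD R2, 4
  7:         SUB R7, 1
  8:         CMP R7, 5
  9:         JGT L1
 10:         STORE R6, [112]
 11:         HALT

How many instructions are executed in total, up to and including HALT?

29

R6=8
R7=9
R2=100
R6=M[100]=12
R6=12-7=5
R2=100+4=104
R7=9-1=8
CMP R7, 5  (cmp 8,5)
JGT L1: taken
R6=M[104]=-4
R6=(-4)-7=-11
R2=104+4=108
R7=8-1=7
CMP R7, 5  (cmp 7,5)
JGT L1: taken
R6=M[108]=15
R6=15-7=8
R2=108+4=112
R7=7-1=6
CMP R7, 5  (cmp 6,5)
JGT L1: taken
R6=M[112]=5
R6=5-7=-2
R2=112+4=116
R7=6-1=5
CMP R7, 5  (cmp 5,5)
JGT L1: not taken
STORE R6, [112] → M[112]=-2
halt.
Total executed instructions: 29.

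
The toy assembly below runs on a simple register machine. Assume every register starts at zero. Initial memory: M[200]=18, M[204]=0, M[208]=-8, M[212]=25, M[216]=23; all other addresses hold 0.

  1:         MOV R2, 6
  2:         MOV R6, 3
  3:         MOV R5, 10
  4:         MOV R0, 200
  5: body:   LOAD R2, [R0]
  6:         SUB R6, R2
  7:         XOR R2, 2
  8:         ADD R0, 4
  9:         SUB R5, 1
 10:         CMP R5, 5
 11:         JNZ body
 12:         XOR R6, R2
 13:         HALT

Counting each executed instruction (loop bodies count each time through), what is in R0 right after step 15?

208

R2=6
R6=3
R5=10
R0=200
R2=M[200]=18
R6=3-18=-15
R2=18^2=16
R0=200+4=204
R5=10-1=9
CMP R5, 5  (cmp 9,5)
JNZ body: taken
R2=M[204]=0
R6=(-15)-0=-15
R2=0^2=2
R0=204+4=208
After step 15: R0 = 208.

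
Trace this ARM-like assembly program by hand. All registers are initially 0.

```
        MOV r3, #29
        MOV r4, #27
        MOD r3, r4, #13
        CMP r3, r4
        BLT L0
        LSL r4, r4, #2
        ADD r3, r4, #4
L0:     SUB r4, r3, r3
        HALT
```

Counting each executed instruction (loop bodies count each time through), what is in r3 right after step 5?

1

after MOV r3, #29: r3=29
after MOV r4, #27: r4=27
after MOD r3, r4, #13: r3=27%13=1
CMP r3, r4  (cmp 1,27)
BLT L0: taken
After step 5: r3 = 1.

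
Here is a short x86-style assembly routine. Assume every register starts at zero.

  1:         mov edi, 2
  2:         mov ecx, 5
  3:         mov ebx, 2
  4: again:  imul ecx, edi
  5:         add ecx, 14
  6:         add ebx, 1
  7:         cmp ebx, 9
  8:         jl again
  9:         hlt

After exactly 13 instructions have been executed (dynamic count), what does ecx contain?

62

mov edi, 2 → edi=2
mov ecx, 5 → ecx=5
mov ebx, 2 → ebx=2
imul ecx, edi → ecx=5*2=10
add ecx, 14 → ecx=10+14=24
add ebx, 1 → ebx=2+1=3
cmp ebx, 9  (cmp 3,9)
jl again: taken
imul ecx, edi → ecx=24*2=48
add ecx, 14 → ecx=48+14=62
add ebx, 1 → ebx=3+1=4
cmp ebx, 9  (cmp 4,9)
jl again: taken
After step 13: ecx = 62.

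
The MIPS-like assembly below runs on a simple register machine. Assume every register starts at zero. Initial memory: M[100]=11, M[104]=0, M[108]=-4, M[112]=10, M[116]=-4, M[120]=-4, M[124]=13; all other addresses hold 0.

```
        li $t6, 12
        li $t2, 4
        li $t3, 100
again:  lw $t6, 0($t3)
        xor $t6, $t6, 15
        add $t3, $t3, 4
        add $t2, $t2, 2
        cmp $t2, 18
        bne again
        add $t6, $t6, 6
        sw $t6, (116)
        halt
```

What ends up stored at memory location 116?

8

after li $t6, 12: $t6=12
after li $t2, 4: $t2=4
after li $t3, 100: $t3=100
after lw $t6, 0($t3): $t6=M[100]=11
after xor $t6, $t6, 15: $t6=11^15=4
after add $t3, $t3, 4: $t3=100+4=104
after add $t2, $t2, 2: $t2=4+2=6
cmp $t2, 18  (cmp 6,18)
bne again: taken
after lw $t6, 0($t3): $t6=M[104]=0
after xor $t6, $t6, 15: $t6=0^15=15
after add $t3, $t3, 4: $t3=104+4=108
after add $t2, $t2, 2: $t2=6+2=8
cmp $t2, 18  (cmp 8,18)
bne again: taken
after lw $t6, 0($t3): $t6=M[108]=-4
after xor $t6, $t6, 15: $t6=(-4)^15=-13
after add $t3, $t3, 4: $t3=108+4=112
after add $t2, $t2, 2: $t2=8+2=10
cmp $t2, 18  (cmp 10,18)
bne again: taken
after lw $t6, 0($t3): $t6=M[112]=10
after xor $t6, $t6, 15: $t6=10^15=5
after add $t3, $t3, 4: $t3=112+4=116
after add $t2, $t2, 2: $t2=10+2=12
cmp $t2, 18  (cmp 12,18)
bne again: taken
after lw $t6, 0($t3): $t6=M[116]=-4
after xor $t6, $t6, 15: $t6=(-4)^15=-13
after add $t3, $t3, 4: $t3=116+4=120
after add $t2, $t2, 2: $t2=12+2=14
cmp $t2, 18  (cmp 14,18)
bne again: taken
after lw $t6, 0($t3): $t6=M[120]=-4
after xor $t6, $t6, 15: $t6=(-4)^15=-13
after add $t3, $t3, 4: $t3=120+4=124
after add $t2, $t2, 2: $t2=14+2=16
cmp $t2, 18  (cmp 16,18)
bne again: taken
after lw $t6, 0($t3): $t6=M[124]=13
after xor $t6, $t6, 15: $t6=13^15=2
after add $t3, $t3, 4: $t3=124+4=128
after add $t2, $t2, 2: $t2=16+2=18
cmp $t2, 18  (cmp 18,18)
bne again: not taken
after add $t6, $t6, 6: $t6=2+6=8
sw $t6, (116) → M[116]=8
halt.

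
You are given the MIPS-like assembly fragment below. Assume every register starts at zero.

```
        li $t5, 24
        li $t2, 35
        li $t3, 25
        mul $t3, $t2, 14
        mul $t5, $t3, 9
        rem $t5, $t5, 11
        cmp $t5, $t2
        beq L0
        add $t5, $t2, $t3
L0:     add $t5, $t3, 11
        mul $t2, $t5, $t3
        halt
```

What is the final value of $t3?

after li $t5, 24: $t5=24
after li $t2, 35: $t2=35
after li $t3, 25: $t3=25
after mul $t3, $t2, 14: $t3=35*14=490
after mul $t5, $t3, 9: $t5=490*9=4410
after rem $t5, $t5, 11: $t5=4410%11=10
cmp $t5, $t2  (cmp 10,35)
beq L0: not taken
after add $t5, $t2, $t3: $t5=35+490=525
after add $t5, $t3, 11: $t5=490+11=501
after mul $t2, $t5, $t3: $t2=501*490=245490
halt.

490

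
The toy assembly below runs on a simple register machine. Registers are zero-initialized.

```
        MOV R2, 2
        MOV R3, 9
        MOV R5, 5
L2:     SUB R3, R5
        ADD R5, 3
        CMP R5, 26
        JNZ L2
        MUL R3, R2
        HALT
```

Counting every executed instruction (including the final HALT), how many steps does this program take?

MOV R2, 2 → R2=2
MOV R3, 9 → R3=9
MOV R5, 5 → R5=5
SUB R3, R5 → R3=9-5=4
ADD R5, 3 → R5=5+3=8
CMP R5, 26  (cmp 8,26)
JNZ L2: taken
SUB R3, R5 → R3=4-8=-4
ADD R5, 3 → R5=8+3=11
CMP R5, 26  (cmp 11,26)
JNZ L2: taken
SUB R3, R5 → R3=(-4)-11=-15
ADD R5, 3 → R5=11+3=14
CMP R5, 26  (cmp 14,26)
JNZ L2: taken
SUB R3, R5 → R3=(-15)-14=-29
ADD R5, 3 → R5=14+3=17
CMP R5, 26  (cmp 17,26)
JNZ L2: taken
SUB R3, R5 → R3=(-29)-17=-46
ADD R5, 3 → R5=17+3=20
CMP R5, 26  (cmp 20,26)
JNZ L2: taken
SUB R3, R5 → R3=(-46)-20=-66
ADD R5, 3 → R5=20+3=23
CMP R5, 26  (cmp 23,26)
JNZ L2: taken
SUB R3, R5 → R3=(-66)-23=-89
ADD R5, 3 → R5=23+3=26
CMP R5, 26  (cmp 26,26)
JNZ L2: not taken
MUL R3, R2 → R3=(-89)*2=-178
halt.
Total executed instructions: 33.

33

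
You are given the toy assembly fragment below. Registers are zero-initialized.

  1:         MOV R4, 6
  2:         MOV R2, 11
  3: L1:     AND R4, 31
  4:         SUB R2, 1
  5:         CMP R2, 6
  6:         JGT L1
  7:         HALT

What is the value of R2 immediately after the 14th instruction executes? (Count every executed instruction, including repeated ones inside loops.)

R4=6
R2=11
R4=6&31=6
R2=11-1=10
CMP R2, 6  (cmp 10,6)
JGT L1: taken
R4=6&31=6
R2=10-1=9
CMP R2, 6  (cmp 9,6)
JGT L1: taken
R4=6&31=6
R2=9-1=8
CMP R2, 6  (cmp 8,6)
JGT L1: taken
After step 14: R2 = 8.

8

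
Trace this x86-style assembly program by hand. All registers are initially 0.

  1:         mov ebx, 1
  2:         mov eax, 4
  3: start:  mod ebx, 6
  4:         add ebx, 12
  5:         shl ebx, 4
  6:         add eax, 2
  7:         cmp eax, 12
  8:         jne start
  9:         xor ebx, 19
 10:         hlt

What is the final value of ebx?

mov ebx, 1 → ebx=1
mov eax, 4 → eax=4
mod ebx, 6 → ebx=1%6=1
add ebx, 12 → ebx=1+12=13
shl ebx, 4 → ebx=13<<4=208
add eax, 2 → eax=4+2=6
cmp eax, 12  (cmp 6,12)
jne start: taken
mod ebx, 6 → ebx=208%6=4
add ebx, 12 → ebx=4+12=16
shl ebx, 4 → ebx=16<<4=256
add eax, 2 → eax=6+2=8
cmp eax, 12  (cmp 8,12)
jne start: taken
mod ebx, 6 → ebx=256%6=4
add ebx, 12 → ebx=4+12=16
shl ebx, 4 → ebx=16<<4=256
add eax, 2 → eax=8+2=10
cmp eax, 12  (cmp 10,12)
jne start: taken
mod ebx, 6 → ebx=256%6=4
add ebx, 12 → ebx=4+12=16
shl ebx, 4 → ebx=16<<4=256
add eax, 2 → eax=10+2=12
cmp eax, 12  (cmp 12,12)
jne start: not taken
xor ebx, 19 → ebx=256^19=275
halt.

275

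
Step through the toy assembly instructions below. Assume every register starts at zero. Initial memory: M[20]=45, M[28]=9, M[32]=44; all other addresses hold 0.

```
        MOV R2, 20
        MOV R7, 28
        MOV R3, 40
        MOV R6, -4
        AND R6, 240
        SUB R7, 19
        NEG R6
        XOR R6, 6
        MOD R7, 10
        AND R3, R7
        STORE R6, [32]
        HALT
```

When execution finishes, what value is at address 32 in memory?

MOV R2, 20 → R2=20
MOV R7, 28 → R7=28
MOV R3, 40 → R3=40
MOV R6, -4 → R6=-4
AND R6, 240 → R6=(-4)&240=240
SUB R7, 19 → R7=28-19=9
NEG R6 → R6=-(240)=-240
XOR R6, 6 → R6=(-240)^6=-234
MOD R7, 10 → R7=9%10=9
AND R3, R7 → R3=40&9=8
STORE R6, [32] → M[32]=-234
halt.

-234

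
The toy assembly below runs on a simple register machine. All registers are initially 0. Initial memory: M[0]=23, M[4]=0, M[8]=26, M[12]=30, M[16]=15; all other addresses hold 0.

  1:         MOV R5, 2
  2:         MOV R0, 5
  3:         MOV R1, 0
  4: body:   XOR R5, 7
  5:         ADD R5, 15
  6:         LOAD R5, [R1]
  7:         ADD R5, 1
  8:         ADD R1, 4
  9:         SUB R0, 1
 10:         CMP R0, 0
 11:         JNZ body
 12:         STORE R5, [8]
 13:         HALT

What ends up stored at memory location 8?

16

after MOV R5, 2: R5=2
after MOV R0, 5: R0=5
after MOV R1, 0: R1=0
after XOR R5, 7: R5=2^7=5
after ADD R5, 15: R5=5+15=20
after LOAD R5, [R1]: R5=M[0]=23
after ADD R5, 1: R5=23+1=24
after ADD R1, 4: R1=0+4=4
after SUB R0, 1: R0=5-1=4
CMP R0, 0  (cmp 4,0)
JNZ body: taken
after XOR R5, 7: R5=24^7=31
after ADD R5, 15: R5=31+15=46
after LOAD R5, [R1]: R5=M[4]=0
after ADD R5, 1: R5=0+1=1
after ADD R1, 4: R1=4+4=8
after SUB R0, 1: R0=4-1=3
CMP R0, 0  (cmp 3,0)
JNZ body: taken
after XOR R5, 7: R5=1^7=6
after ADD R5, 15: R5=6+15=21
after LOAD R5, [R1]: R5=M[8]=26
after ADD R5, 1: R5=26+1=27
after ADD R1, 4: R1=8+4=12
after SUB R0, 1: R0=3-1=2
CMP R0, 0  (cmp 2,0)
JNZ body: taken
after XOR R5, 7: R5=27^7=28
after ADD R5, 15: R5=28+15=43
after LOAD R5, [R1]: R5=M[12]=30
after ADD R5, 1: R5=30+1=31
after ADD R1, 4: R1=12+4=16
after SUB R0, 1: R0=2-1=1
CMP R0, 0  (cmp 1,0)
JNZ body: taken
after XOR R5, 7: R5=31^7=24
after ADD R5, 15: R5=24+15=39
after LOAD R5, [R1]: R5=M[16]=15
after ADD R5, 1: R5=15+1=16
after ADD R1, 4: R1=16+4=20
after SUB R0, 1: R0=1-1=0
CMP R0, 0  (cmp 0,0)
JNZ body: not taken
STORE R5, [8] → M[8]=16
halt.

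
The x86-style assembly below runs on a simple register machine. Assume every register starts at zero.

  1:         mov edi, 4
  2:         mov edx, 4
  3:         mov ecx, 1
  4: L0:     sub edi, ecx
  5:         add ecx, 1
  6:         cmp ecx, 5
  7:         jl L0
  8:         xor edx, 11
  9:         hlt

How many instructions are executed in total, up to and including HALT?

21

edi=4
edx=4
ecx=1
edi=4-1=3
ecx=1+1=2
cmp ecx, 5  (cmp 2,5)
jl L0: taken
edi=3-2=1
ecx=2+1=3
cmp ecx, 5  (cmp 3,5)
jl L0: taken
edi=1-3=-2
ecx=3+1=4
cmp ecx, 5  (cmp 4,5)
jl L0: taken
edi=(-2)-4=-6
ecx=4+1=5
cmp ecx, 5  (cmp 5,5)
jl L0: not taken
edx=4^11=15
halt.
Total executed instructions: 21.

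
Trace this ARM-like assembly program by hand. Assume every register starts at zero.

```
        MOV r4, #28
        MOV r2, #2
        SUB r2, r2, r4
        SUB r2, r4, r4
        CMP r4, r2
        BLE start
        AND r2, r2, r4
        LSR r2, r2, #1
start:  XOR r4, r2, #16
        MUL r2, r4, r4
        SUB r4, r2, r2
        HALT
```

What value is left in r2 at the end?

256

after MOV r4, #28: r4=28
after MOV r2, #2: r2=2
after SUB r2, r2, r4: r2=2-28=-26
after SUB r2, r4, r4: r2=28-28=0
CMP r4, r2  (cmp 28,0)
BLE start: not taken
after AND r2, r2, r4: r2=0&28=0
after LSR r2, r2, #1: r2=0>>1=0
after XOR r4, r2, #16: r4=0^16=16
after MUL r2, r4, r4: r2=16*16=256
after SUB r4, r2, r2: r4=256-256=0
halt.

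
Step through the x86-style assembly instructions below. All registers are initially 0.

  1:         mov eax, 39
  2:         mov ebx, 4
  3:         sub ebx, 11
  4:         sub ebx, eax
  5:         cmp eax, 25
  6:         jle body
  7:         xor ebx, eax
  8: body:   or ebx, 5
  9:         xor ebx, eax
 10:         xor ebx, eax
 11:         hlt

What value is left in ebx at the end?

after mov eax, 39: eax=39
after mov ebx, 4: ebx=4
after sub ebx, 11: ebx=4-11=-7
after sub ebx, eax: ebx=(-7)-39=-46
cmp eax, 25  (cmp 39,25)
jle body: not taken
after xor ebx, eax: ebx=(-46)^39=-11
after or ebx, 5: ebx=(-11)|5=-11
after xor ebx, eax: ebx=(-11)^39=-46
after xor ebx, eax: ebx=(-46)^39=-11
halt.

-11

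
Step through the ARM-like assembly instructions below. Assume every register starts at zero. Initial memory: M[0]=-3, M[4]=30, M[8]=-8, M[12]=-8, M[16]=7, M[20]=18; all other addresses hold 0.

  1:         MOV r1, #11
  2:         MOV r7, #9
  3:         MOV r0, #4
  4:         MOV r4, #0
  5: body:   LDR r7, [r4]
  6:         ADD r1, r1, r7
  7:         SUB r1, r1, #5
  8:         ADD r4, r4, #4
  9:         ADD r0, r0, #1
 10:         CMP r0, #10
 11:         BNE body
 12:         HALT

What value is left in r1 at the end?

r1=11
r7=9
r0=4
r4=0
r7=M[0]=-3
r1=11+(-3)=8
r1=8-5=3
r4=0+4=4
r0=4+1=5
CMP r0, #10  (cmp 5,10)
BNE body: taken
r7=M[4]=30
r1=3+30=33
r1=33-5=28
r4=4+4=8
r0=5+1=6
CMP r0, #10  (cmp 6,10)
BNE body: taken
r7=M[8]=-8
r1=28+(-8)=20
r1=20-5=15
r4=8+4=12
r0=6+1=7
CMP r0, #10  (cmp 7,10)
BNE body: taken
r7=M[12]=-8
r1=15+(-8)=7
r1=7-5=2
r4=12+4=16
r0=7+1=8
CMP r0, #10  (cmp 8,10)
BNE body: taken
r7=M[16]=7
r1=2+7=9
r1=9-5=4
r4=16+4=20
r0=8+1=9
CMP r0, #10  (cmp 9,10)
BNE body: taken
r7=M[20]=18
r1=4+18=22
r1=22-5=17
r4=20+4=24
r0=9+1=10
CMP r0, #10  (cmp 10,10)
BNE body: not taken
halt.

17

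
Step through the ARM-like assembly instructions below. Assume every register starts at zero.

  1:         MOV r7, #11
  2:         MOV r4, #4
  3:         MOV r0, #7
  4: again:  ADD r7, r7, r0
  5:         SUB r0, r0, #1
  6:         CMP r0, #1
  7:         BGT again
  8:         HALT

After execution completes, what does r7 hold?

38

r7=11
r4=4
r0=7
r7=11+7=18
r0=7-1=6
CMP r0, #1  (cmp 6,1)
BGT again: taken
r7=18+6=24
r0=6-1=5
CMP r0, #1  (cmp 5,1)
BGT again: taken
r7=24+5=29
r0=5-1=4
CMP r0, #1  (cmp 4,1)
BGT again: taken
r7=29+4=33
r0=4-1=3
CMP r0, #1  (cmp 3,1)
BGT again: taken
r7=33+3=36
r0=3-1=2
CMP r0, #1  (cmp 2,1)
BGT again: taken
r7=36+2=38
r0=2-1=1
CMP r0, #1  (cmp 1,1)
BGT again: not taken
halt.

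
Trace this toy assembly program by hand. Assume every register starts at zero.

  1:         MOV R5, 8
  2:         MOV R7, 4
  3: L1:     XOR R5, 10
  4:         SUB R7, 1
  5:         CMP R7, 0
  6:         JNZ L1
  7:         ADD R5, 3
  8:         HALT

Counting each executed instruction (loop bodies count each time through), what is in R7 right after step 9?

after MOV R5, 8: R5=8
after MOV R7, 4: R7=4
after XOR R5, 10: R5=8^10=2
after SUB R7, 1: R7=4-1=3
CMP R7, 0  (cmp 3,0)
JNZ L1: taken
after XOR R5, 10: R5=2^10=8
after SUB R7, 1: R7=3-1=2
CMP R7, 0  (cmp 2,0)
After step 9: R7 = 2.

2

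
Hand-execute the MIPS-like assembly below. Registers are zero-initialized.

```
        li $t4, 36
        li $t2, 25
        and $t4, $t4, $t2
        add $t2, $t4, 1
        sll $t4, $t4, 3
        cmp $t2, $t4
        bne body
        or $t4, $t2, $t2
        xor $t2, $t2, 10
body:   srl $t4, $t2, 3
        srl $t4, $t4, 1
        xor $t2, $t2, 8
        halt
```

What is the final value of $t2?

li $t4, 36 → $t4=36
li $t2, 25 → $t2=25
and $t4, $t4, $t2 → $t4=36&25=0
add $t2, $t4, 1 → $t2=0+1=1
sll $t4, $t4, 3 → $t4=0<<3=0
cmp $t2, $t4  (cmp 1,0)
bne body: taken
srl $t4, $t2, 3 → $t4=1>>3=0
srl $t4, $t4, 1 → $t4=0>>1=0
xor $t2, $t2, 8 → $t2=1^8=9
halt.

9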